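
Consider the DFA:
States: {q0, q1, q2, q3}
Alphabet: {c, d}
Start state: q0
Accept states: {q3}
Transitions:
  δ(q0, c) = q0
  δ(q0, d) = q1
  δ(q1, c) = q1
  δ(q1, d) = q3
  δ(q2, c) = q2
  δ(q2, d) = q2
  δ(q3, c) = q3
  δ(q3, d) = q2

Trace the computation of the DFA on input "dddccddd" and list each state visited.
read 'd': q0 → q1
  read 'd': q1 → q3
  read 'd': q3 → q2
  read 'c': q2 → q2
  read 'c': q2 → q2
  read 'd': q2 → q2
  read 'd': q2 → q2
  read 'd': q2 → q2
q0 -> q1 -> q3 -> q2 -> q2 -> q2 -> q2 -> q2 -> q2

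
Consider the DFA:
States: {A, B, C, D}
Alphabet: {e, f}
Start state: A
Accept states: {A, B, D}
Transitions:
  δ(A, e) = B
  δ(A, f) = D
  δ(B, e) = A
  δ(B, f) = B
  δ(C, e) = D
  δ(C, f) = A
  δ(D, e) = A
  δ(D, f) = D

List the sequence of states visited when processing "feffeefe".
read 'f': A → D
  read 'e': D → A
  read 'f': A → D
  read 'f': D → D
  read 'e': D → A
  read 'e': A → B
  read 'f': B → B
  read 'e': B → A
A -> D -> A -> D -> D -> A -> B -> B -> A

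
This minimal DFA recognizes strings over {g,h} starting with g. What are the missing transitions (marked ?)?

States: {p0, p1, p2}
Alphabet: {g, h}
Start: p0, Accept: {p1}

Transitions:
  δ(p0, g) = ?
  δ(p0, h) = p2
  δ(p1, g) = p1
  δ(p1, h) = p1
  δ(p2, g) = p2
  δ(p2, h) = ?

From the language and accept set, identify what each state tracks — p0: no input read; p1: started with g; p2: started with h (dead).
Each missing δ(q, a) is the state matching the new tracked value after reading a.
δ(p0, g) = p1; δ(p2, h) = p2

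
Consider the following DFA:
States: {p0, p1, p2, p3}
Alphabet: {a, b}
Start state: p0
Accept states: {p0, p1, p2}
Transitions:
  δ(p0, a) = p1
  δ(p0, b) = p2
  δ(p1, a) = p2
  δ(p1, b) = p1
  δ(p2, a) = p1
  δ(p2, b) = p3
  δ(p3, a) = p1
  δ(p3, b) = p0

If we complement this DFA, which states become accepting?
Complement accept states = All states \ Original accept states
= {p0, p1, p2, p3} \ {p0, p1, p2}
{p3}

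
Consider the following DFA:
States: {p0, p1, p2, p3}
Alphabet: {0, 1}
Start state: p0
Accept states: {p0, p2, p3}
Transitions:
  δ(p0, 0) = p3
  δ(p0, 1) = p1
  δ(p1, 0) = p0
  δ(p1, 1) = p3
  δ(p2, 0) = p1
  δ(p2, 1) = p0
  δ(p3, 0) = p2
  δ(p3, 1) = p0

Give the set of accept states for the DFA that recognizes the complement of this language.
Complement accept states = All states \ Original accept states
= {p0, p1, p2, p3} \ {p0, p2, p3}
{p1}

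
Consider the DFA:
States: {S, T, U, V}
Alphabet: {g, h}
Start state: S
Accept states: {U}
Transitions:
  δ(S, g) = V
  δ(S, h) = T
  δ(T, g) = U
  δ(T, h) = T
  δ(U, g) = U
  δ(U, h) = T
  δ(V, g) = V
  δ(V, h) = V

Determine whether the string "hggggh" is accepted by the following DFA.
Processing string "hggggh":
  S --h--> T
  T --g--> U
  U --g--> U
  U --g--> U
  U --g--> U
  U --h--> T
Final state: T
Accept states: {U}
No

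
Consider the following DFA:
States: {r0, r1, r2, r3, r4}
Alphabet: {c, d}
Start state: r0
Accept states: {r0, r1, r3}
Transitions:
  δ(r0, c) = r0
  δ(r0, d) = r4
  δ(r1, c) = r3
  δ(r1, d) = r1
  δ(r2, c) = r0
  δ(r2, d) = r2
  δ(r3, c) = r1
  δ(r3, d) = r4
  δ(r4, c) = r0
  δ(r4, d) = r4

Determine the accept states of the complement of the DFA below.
Complement accept states = All states \ Original accept states
= {r0, r1, r2, r3, r4} \ {r0, r1, r3}
{r2, r4}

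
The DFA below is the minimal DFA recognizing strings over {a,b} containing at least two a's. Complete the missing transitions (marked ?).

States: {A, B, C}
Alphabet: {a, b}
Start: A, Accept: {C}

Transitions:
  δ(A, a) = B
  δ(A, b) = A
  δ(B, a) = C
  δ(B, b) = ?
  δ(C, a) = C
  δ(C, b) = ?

From the language and accept set, identify what each state tracks — A: zero a's seen; B: one a seen; C: ≥ two a's seen.
Each missing δ(q, a) is the state matching the new tracked value after reading a.
δ(B, b) = B; δ(C, b) = C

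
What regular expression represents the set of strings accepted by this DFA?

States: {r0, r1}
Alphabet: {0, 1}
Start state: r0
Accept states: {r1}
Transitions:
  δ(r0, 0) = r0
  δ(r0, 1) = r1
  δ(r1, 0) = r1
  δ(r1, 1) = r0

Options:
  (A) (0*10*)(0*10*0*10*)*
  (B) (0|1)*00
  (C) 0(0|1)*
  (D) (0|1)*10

Check each option against the DFA on short strings; one disagreement eliminates an option:
  (A) (0*10*)(0*10*0*10*)*: agrees with the DFA on every string of length ≤ 6
  (B) (0|1)*00: on '1' the DFA goes r0 → r1 and accepts (r1 ∈ Accept), but the regex does not match it → eliminate
  (C) 0(0|1)*: on '0' the DFA goes r0 → r0 and rejects (r0 ∉ Accept), but the regex matches it → eliminate
  (D) (0|1)*10: on '1' the DFA goes r0 → r1 and accepts (r1 ∈ Accept), but the regex does not match it → eliminate
Only (A) is consistent with the DFA.
(A) (0*10*)(0*10*0*10*)*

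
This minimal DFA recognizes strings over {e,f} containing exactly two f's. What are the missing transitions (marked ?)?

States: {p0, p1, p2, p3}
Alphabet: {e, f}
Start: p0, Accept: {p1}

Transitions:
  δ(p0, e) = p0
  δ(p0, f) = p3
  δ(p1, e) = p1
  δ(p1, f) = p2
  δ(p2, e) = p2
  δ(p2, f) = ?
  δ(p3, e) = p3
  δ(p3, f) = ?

From the language and accept set, identify what each state tracks — p0: zero f's; p1: two f's; p2: ≥ three f's (dead); p3: one f.
Each missing δ(q, a) is the state matching the new tracked value after reading a.
δ(p2, f) = p2; δ(p3, f) = p1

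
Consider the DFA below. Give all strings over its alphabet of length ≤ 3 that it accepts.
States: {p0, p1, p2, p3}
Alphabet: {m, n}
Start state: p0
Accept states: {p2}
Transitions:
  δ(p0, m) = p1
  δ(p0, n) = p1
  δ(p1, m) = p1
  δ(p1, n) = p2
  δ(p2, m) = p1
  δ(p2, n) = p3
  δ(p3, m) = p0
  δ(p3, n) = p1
mn, nn, mmn, nmn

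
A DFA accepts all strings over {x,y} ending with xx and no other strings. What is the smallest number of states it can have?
By Myhill–Nerode, count the distinguishable equivalence classes: three classes — 0, 1, or ≥2 trailing x's.
3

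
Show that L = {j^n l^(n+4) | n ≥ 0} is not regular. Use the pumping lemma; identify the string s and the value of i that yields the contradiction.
Assume L is regular with pumping length p. Idea: pumping the j-block breaks the fixed offset of 4.
Choose s = j^p l^(p+4) ∈ L. By the pumping lemma, s = xyz with |xy| ≤ p, |y| > 0, so y = j^k with k ≥ 1. Then xy²z = j^(p+k) l^(p+4). For this to be in L we would need p+4 = (p+k)+4, i.e. k = 0, contradicting k ≥ 1. So xy²z ∉ L.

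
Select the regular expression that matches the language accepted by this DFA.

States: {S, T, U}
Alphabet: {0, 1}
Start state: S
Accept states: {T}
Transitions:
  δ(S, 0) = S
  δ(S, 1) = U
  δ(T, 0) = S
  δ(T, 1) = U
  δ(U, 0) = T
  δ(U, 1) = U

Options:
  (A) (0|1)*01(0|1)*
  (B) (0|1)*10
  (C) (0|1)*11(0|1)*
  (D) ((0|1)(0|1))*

Check each option against the DFA on short strings; one disagreement eliminates an option:
  (A) (0|1)*01(0|1)*: on '01' the DFA goes S → S → U and rejects (U ∉ Accept), but the regex matches it → eliminate
  (B) (0|1)*10: agrees with the DFA on every string of length ≤ 6
  (C) (0|1)*11(0|1)*: on '10' the DFA goes S → U → T and accepts (T ∈ Accept), but the regex does not match it → eliminate
  (D) ((0|1)(0|1))*: on ε the DFA stays in S and rejects (S ∉ Accept), but the regex matches it → eliminate
Only (B) is consistent with the DFA.
(B) (0|1)*10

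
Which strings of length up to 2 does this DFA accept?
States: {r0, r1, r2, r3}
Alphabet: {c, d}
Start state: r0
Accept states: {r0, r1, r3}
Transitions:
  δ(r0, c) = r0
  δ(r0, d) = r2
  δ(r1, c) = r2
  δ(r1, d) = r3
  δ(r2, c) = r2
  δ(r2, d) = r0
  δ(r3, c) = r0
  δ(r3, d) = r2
ε, c, cc, dd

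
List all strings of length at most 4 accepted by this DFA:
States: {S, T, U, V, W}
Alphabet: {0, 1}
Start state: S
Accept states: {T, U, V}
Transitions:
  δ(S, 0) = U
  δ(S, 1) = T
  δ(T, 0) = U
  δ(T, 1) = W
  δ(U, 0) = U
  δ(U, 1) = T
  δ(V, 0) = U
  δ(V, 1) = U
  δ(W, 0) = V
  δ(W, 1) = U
0, 1, 00, 01, 10, 000, 001, 010, 100, 101, 110, 111, 0000, 0001, 0010, 0100, 0101, 0110, 0111, 1000, 1001, 1010, 1100, 1101, 1110, 1111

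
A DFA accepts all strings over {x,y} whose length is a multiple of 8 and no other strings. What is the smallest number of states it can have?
By Myhill–Nerode, count the distinguishable equivalence classes: 8 classes — one per residue of the length mod 8; class i is distinguished from class j by any string of length (8 − i) mod 8.
8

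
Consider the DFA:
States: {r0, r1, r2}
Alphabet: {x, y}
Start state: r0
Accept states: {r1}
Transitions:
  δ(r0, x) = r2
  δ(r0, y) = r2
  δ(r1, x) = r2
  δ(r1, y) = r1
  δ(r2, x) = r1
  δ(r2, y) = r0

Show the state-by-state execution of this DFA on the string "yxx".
read 'y': r0 → r2
  read 'x': r2 → r1
  read 'x': r1 → r2
r0 -> r2 -> r1 -> r2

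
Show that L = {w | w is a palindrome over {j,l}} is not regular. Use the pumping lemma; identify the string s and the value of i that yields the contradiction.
Assume L is regular with pumping length p. Idea: pumping the leading j-block breaks the symmetry.
Choose s = j^p l j^p (a palindrome of length 2p+1 ≥ p). By the pumping lemma, s = xyz with |xy| ≤ p, |y| > 0, so y = j^k with k > 0 (xy lies entirely in the first j^p). Then xy²z = j^(p+k) l j^p, which is not a palindrome since p+k ≠ p.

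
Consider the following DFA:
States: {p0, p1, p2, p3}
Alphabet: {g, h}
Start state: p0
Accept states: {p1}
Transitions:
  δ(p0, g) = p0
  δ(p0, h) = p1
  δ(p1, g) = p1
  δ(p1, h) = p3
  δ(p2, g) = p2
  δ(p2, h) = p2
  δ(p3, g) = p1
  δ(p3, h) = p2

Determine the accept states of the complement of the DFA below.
Complement accept states = All states \ Original accept states
= {p0, p1, p2, p3} \ {p1}
{p0, p2, p3}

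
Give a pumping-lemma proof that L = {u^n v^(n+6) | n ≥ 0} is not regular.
Assume L is regular with pumping length p. Idea: pumping the u-block breaks the fixed offset of 6.
Choose s = u^p v^(p+6) ∈ L. By the pumping lemma, s = xyz with |xy| ≤ p, |y| > 0, so y = u^k with k ≥ 1. Then xy²z = u^(p+k) v^(p+6). For this to be in L we would need p+6 = (p+k)+6, i.e. k = 0, contradicting k ≥ 1. So xy²z ∉ L.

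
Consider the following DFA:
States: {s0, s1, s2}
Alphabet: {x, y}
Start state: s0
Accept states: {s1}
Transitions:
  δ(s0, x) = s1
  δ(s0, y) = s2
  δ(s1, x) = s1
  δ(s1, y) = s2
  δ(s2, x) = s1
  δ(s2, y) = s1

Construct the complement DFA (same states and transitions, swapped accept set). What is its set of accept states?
Complement accept states = All states \ Original accept states
= {s0, s1, s2} \ {s1}
{s0, s2}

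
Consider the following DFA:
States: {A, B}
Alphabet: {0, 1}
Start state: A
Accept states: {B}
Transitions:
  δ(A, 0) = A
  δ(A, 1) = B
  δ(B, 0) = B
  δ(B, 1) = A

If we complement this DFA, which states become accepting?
Complement accept states = All states \ Original accept states
= {A, B} \ {B}
{A}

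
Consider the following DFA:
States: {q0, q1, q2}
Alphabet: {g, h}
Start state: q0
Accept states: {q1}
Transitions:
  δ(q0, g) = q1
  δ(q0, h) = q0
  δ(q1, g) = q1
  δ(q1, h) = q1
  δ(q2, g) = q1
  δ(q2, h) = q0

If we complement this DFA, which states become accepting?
Complement accept states = All states \ Original accept states
= {q0, q1, q2} \ {q1}
{q0, q2}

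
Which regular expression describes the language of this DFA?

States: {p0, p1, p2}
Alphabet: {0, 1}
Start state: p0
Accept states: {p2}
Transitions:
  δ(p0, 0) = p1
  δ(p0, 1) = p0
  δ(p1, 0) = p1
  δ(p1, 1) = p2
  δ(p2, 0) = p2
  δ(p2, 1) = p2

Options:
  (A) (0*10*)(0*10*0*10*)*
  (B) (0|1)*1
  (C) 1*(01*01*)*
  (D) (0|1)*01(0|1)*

Check each option against the DFA on short strings; one disagreement eliminates an option:
  (A) (0*10*)(0*10*0*10*)*: on '1' the DFA goes p0 → p0 and rejects (p0 ∉ Accept), but the regex matches it → eliminate
  (B) (0|1)*1: on '1' the DFA goes p0 → p0 and rejects (p0 ∉ Accept), but the regex matches it → eliminate
  (C) 1*(01*01*)*: on ε the DFA stays in p0 and rejects (p0 ∉ Accept), but the regex matches it → eliminate
  (D) (0|1)*01(0|1)*: agrees with the DFA on every string of length ≤ 6
Only (D) is consistent with the DFA.
(D) (0|1)*01(0|1)*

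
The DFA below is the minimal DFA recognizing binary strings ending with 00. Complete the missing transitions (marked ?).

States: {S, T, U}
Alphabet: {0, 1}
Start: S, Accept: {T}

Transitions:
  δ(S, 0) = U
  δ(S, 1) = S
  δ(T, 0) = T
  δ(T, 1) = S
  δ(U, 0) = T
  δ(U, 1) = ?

From the language and accept set, identify what each state tracks — S: last symbol not 0; T: two trailing 0's; U: one trailing 0.
Each missing δ(q, a) is the state matching the new tracked value after reading a.
δ(U, 1) = S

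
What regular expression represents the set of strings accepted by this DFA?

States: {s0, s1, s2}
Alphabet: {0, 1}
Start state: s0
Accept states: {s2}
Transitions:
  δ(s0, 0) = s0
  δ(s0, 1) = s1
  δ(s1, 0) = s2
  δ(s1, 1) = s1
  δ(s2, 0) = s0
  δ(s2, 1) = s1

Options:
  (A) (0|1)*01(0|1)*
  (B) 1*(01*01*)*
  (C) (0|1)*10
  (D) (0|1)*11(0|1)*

Check each option against the DFA on short strings; one disagreement eliminates an option:
  (A) (0|1)*01(0|1)*: on '01' the DFA goes s0 → s0 → s1 and rejects (s1 ∉ Accept), but the regex matches it → eliminate
  (B) 1*(01*01*)*: on ε the DFA stays in s0 and rejects (s0 ∉ Accept), but the regex matches it → eliminate
  (C) (0|1)*10: agrees with the DFA on every string of length ≤ 6
  (D) (0|1)*11(0|1)*: on '10' the DFA goes s0 → s1 → s2 and accepts (s2 ∈ Accept), but the regex does not match it → eliminate
Only (C) is consistent with the DFA.
(C) (0|1)*10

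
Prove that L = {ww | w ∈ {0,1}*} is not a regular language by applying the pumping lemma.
Assume L is regular with pumping length p. Idea: pumping the leading 0-block breaks the equality of the two halves.
Choose s = 0^p 1 0^p 1 ∈ L (with w = 0^p 1). |s| = 2p+2 ≥ p. By the pumping lemma, s = xyz with |xy| ≤ p, |y| > 0, so y = 0^k with k ≥ 1, in the first 0-block. Then xy²z = 0^(p+k) 1 0^p 1, of length 2p+2+k. If k is odd this length is odd, so it cannot be of the form ww. If k is even, each half has length p+1+k/2 ≤ p+k, so the first half lies entirely inside the leading 0-block and contains no 1, while the second half ends in 1; the halves differ. Either way xy²z ∉ L.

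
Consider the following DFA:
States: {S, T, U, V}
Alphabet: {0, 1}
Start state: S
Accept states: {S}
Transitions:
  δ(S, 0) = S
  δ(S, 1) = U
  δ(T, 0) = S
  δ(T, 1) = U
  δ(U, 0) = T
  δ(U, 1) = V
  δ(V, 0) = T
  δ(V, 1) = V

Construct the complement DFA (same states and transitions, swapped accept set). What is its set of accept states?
Complement accept states = All states \ Original accept states
= {S, T, U, V} \ {S}
{T, U, V}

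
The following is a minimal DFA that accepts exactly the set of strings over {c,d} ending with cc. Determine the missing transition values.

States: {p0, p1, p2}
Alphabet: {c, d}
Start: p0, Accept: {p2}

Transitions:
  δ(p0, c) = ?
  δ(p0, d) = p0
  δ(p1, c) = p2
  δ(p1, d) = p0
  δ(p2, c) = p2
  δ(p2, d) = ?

From the language and accept set, identify what each state tracks — p0: last symbol not c; p1: one trailing c; p2: two trailing c's.
Each missing δ(q, a) is the state matching the new tracked value after reading a.
δ(p0, c) = p1; δ(p2, d) = p0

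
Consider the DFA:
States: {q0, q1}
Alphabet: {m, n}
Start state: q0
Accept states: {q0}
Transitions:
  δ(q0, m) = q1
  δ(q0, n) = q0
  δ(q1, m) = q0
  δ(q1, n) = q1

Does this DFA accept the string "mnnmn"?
Processing string "mnnmn":
  q0 --m--> q1
  q1 --n--> q1
  q1 --n--> q1
  q1 --m--> q0
  q0 --n--> q0
Final state: q0
Accept states: {q0}
Yes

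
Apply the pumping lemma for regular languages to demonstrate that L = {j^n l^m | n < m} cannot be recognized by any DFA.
Assume L is regular with pumping length p. Idea: pumping up the j-block makes the j-count reach the l-count.
Choose s = j^p l^(p+1) ∈ L. By the pumping lemma, s = xyz with |xy| ≤ p, |y| > 0, so y = j^k with k ≥ 1. Then xy²z = j^(p+k) l^(p+1). Since p+k ≥ p+1, the number of j's is no longer strictly less than the number of l's, so xy²z ∉ L.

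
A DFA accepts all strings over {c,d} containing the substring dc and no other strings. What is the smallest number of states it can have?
By Myhill–Nerode, count the distinguishable equivalence classes: 3 classes — one per longest suffix of the input that is a prefix of 'dc' (lengths 0 through 1), plus an absorbing 'already seen dc' class.
3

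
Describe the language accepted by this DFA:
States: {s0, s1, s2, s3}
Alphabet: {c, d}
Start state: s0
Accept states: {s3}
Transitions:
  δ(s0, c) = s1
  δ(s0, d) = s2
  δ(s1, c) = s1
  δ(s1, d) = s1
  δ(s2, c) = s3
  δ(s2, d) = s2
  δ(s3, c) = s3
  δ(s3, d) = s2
Testing a few strings:
  'cc' → reject
  'cdc' → reject
  'cd' → reject
  'cddc' → reject
State roles: s0=no input read; s1=started with c (dead); s2=started with d, last symbol d; s3=started with d, last symbol c
All strings over {c,d} that start with d and end with c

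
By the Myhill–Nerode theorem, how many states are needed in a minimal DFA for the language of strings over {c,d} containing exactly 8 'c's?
By Myhill–Nerode, count the distinguishable equivalence classes: 10 classes — having seen 0, 1, …, 8, or >8 copies of 'c'; the count-8 class is the only accepting one and >8 is dead.
10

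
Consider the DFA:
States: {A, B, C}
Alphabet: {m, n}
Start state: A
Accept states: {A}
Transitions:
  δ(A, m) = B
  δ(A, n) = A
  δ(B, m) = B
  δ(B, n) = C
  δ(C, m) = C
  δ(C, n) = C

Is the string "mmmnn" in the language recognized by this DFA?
Processing string "mmmnn":
  A --m--> B
  B --m--> B
  B --m--> B
  B --n--> C
  C --n--> C
Final state: C
Accept states: {A}
No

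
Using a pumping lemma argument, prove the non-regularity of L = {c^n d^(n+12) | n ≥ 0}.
Assume L is regular with pumping length p. Idea: pumping the c-block breaks the fixed offset of 12.
Choose s = c^p d^(p+12) ∈ L. By the pumping lemma, s = xyz with |xy| ≤ p, |y| > 0, so y = c^k with k ≥ 1. Then xy²z = c^(p+k) d^(p+12). For this to be in L we would need p+12 = (p+k)+12, i.e. k = 0, contradicting k ≥ 1. So xy²z ∉ L.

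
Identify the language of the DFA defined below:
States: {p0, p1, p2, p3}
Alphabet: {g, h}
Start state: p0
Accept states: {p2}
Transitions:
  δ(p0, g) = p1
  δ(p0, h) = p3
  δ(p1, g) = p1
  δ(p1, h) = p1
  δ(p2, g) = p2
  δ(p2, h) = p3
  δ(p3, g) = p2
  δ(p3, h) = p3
Testing a few strings:
  'hhhh' → reject
  'h' → reject
  'hhh' → reject
  'hhg' → accept
State roles: p0=no input read; p1=started with g (dead); p2=started with h, last symbol g; p3=started with h, last symbol h
All strings over {g,h} that start with h and end with g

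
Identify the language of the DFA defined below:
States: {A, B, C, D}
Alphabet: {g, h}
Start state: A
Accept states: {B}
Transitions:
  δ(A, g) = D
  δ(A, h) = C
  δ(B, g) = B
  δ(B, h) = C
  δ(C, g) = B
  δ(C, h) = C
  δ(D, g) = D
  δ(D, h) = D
Testing a few strings:
  'ggg' → reject
  'ghg' → reject
  'h' → reject
  'hg' → accept
State roles: A=no input read; B=started with h, last symbol g; C=started with h, last symbol h; D=started with g (dead)
All strings over {g,h} that start with h and end with g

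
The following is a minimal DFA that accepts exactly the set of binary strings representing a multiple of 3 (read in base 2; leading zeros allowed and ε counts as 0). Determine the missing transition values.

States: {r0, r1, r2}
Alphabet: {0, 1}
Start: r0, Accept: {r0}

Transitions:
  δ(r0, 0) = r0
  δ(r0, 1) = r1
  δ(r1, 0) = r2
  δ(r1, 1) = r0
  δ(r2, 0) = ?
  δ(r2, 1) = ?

From the language and accept set, identify what each state tracks — r0: value ≡ 0 (mod 3); r1: value ≡ 1 (mod 3); r2: value ≡ 2 (mod 3).
Each missing δ(q, a) is the state matching the new tracked value after reading a.
δ(r2, 0) = r1; δ(r2, 1) = r2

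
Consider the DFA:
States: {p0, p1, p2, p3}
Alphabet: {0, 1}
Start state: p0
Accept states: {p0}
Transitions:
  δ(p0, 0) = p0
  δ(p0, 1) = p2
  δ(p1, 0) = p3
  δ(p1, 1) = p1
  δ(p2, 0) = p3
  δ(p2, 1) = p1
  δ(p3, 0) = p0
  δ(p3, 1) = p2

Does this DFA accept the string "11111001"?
Processing string "11111001":
  p0 --1--> p2
  p2 --1--> p1
  p1 --1--> p1
  p1 --1--> p1
  p1 --1--> p1
  p1 --0--> p3
  p3 --0--> p0
  p0 --1--> p2
Final state: p2
Accept states: {p0}
No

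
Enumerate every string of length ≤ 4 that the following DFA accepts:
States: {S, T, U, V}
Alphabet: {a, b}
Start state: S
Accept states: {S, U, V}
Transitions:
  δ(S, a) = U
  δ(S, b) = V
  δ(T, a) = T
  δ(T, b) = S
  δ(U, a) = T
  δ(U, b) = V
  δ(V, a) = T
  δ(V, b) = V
ε, a, b, ab, bb, aab, abb, bab, bbb, aaab, aaba, aabb, abab, abbb, baab, baba, babb, bbab, bbbb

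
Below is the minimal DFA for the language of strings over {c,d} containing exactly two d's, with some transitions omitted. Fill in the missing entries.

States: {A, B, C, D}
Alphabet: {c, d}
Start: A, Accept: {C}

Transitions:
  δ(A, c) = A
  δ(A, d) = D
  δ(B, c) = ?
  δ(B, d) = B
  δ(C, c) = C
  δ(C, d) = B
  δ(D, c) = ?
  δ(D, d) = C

From the language and accept set, identify what each state tracks — A: zero d's; B: ≥ three d's (dead); C: two d's; D: one d.
Each missing δ(q, a) is the state matching the new tracked value after reading a.
δ(B, c) = B; δ(D, c) = D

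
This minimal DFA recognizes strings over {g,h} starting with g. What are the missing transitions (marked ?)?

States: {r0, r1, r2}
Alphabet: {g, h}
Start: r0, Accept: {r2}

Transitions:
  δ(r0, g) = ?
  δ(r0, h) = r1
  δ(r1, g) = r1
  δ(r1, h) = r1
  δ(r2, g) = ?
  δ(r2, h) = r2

From the language and accept set, identify what each state tracks — r0: no input read; r1: started with h (dead); r2: started with g.
Each missing δ(q, a) is the state matching the new tracked value after reading a.
δ(r0, g) = r2; δ(r2, g) = r2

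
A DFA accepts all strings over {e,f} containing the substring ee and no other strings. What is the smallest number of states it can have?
By Myhill–Nerode, count the distinguishable equivalence classes: 3 classes — one per longest suffix of the input that is a prefix of 'ee' (lengths 0 through 1), plus an absorbing 'already seen ee' class.
3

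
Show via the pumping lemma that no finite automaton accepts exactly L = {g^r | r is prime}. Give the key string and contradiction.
Assume L is regular with pumping length p. Idea: pumping by a suitable count produces a composite length.
Let q be a prime with q ≥ p and choose s = g^q ∈ L. By the pumping lemma, s = xyz with |xy| ≤ p, |y| = k ≥ 1. Take i = q+1: |xy^(q+1)z| = q + q·k = q(1+k). Since q ≥ 2 and 1+k ≥ 2, q(1+k) is composite, so xy^(q+1)z ∉ L.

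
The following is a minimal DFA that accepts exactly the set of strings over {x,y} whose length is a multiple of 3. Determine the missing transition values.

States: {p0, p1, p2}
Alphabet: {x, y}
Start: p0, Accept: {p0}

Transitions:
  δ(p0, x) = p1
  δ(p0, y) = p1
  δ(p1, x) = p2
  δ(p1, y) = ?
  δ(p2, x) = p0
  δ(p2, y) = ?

From the language and accept set, identify what each state tracks — p0: length ≡ 0 (mod 3); p1: length ≡ 1 (mod 3); p2: length ≡ 2 (mod 3).
Each missing δ(q, a) is the state matching the new tracked value after reading a.
δ(p1, y) = p2; δ(p2, y) = p0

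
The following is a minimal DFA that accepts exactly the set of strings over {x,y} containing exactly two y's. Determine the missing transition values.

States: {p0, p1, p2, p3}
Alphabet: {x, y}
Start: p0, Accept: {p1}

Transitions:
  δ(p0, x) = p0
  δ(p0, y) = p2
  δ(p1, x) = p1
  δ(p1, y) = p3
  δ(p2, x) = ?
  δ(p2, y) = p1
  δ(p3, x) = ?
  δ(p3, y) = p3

From the language and accept set, identify what each state tracks — p0: zero y's; p1: two y's; p2: one y; p3: ≥ three y's (dead).
Each missing δ(q, a) is the state matching the new tracked value after reading a.
δ(p2, x) = p2; δ(p3, x) = p3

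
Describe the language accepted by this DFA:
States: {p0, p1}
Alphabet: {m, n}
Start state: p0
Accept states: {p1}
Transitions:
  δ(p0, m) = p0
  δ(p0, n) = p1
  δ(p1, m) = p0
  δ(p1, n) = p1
Testing a few strings:
  'nn' → accept
  'nmm' → reject
  'nm' → reject
  'mn' → accept
State roles: p0=last symbol not n; p1=last symbol is n
All strings over {m,n} ending with n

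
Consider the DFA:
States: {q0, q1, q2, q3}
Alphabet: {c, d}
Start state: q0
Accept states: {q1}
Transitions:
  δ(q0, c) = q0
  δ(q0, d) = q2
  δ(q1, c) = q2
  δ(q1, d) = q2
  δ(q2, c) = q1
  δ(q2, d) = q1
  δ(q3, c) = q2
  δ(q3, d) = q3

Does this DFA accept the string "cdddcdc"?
Processing string "cdddcdc":
  q0 --c--> q0
  q0 --d--> q2
  q2 --d--> q1
  q1 --d--> q2
  q2 --c--> q1
  q1 --d--> q2
  q2 --c--> q1
Final state: q1
Accept states: {q1}
Yes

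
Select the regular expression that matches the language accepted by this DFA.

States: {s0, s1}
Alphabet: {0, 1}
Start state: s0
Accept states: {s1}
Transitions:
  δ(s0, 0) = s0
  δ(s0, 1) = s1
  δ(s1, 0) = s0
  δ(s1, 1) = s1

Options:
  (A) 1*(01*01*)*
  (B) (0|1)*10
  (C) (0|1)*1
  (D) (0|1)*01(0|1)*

Check each option against the DFA on short strings; one disagreement eliminates an option:
  (A) 1*(01*01*)*: on ε the DFA stays in s0 and rejects (s0 ∉ Accept), but the regex matches it → eliminate
  (B) (0|1)*10: on '1' the DFA goes s0 → s1 and accepts (s1 ∈ Accept), but the regex does not match it → eliminate
  (C) (0|1)*1: agrees with the DFA on every string of length ≤ 6
  (D) (0|1)*01(0|1)*: on '1' the DFA goes s0 → s1 and accepts (s1 ∈ Accept), but the regex does not match it → eliminate
Only (C) is consistent with the DFA.
(C) (0|1)*1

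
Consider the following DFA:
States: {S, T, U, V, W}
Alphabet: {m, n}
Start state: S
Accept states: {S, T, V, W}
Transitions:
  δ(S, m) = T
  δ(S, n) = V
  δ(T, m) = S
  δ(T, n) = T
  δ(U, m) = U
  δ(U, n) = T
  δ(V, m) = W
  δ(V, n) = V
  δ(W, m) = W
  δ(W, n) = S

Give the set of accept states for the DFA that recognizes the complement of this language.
Complement accept states = All states \ Original accept states
= {S, T, U, V, W} \ {S, T, V, W}
{U}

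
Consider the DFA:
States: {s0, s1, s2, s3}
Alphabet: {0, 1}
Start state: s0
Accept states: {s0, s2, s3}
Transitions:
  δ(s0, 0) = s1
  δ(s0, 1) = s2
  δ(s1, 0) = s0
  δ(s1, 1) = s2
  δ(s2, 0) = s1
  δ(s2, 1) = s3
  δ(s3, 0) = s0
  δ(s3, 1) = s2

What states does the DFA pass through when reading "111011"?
read '1': s0 → s2
  read '1': s2 → s3
  read '1': s3 → s2
  read '0': s2 → s1
  read '1': s1 → s2
  read '1': s2 → s3
s0 -> s2 -> s3 -> s2 -> s1 -> s2 -> s3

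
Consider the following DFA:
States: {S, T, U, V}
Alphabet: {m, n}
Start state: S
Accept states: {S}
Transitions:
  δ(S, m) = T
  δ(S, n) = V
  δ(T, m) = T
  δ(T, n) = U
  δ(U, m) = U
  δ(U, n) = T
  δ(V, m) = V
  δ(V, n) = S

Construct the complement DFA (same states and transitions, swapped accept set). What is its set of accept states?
Complement accept states = All states \ Original accept states
= {S, T, U, V} \ {S}
{T, U, V}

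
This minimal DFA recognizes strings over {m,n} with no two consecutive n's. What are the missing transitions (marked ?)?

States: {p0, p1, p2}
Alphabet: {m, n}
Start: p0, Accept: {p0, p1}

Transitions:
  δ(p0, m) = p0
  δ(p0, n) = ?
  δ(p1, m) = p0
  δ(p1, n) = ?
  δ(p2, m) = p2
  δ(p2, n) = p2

From the language and accept set, identify what each state tracks — p0: last symbol not n (ok); p1: last symbol n (ok); p2: saw nn (dead).
Each missing δ(q, a) is the state matching the new tracked value after reading a.
δ(p0, n) = p1; δ(p1, n) = p2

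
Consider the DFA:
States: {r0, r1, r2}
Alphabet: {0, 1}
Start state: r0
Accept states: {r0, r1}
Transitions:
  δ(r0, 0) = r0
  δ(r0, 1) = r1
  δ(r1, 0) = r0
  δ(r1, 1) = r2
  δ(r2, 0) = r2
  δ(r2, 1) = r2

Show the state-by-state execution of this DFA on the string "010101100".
read '0': r0 → r0
  read '1': r0 → r1
  read '0': r1 → r0
  read '1': r0 → r1
  read '0': r1 → r0
  read '1': r0 → r1
  read '1': r1 → r2
  read '0': r2 → r2
  read '0': r2 → r2
r0 -> r0 -> r1 -> r0 -> r1 -> r0 -> r1 -> r2 -> r2 -> r2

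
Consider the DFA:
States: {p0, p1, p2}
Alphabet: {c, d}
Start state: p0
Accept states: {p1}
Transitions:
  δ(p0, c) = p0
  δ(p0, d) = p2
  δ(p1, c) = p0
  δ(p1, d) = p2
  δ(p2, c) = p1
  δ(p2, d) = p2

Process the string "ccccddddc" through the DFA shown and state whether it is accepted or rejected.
Processing string "ccccddddc":
  p0 --c--> p0
  p0 --c--> p0
  p0 --c--> p0
  p0 --c--> p0
  p0 --d--> p2
  p2 --d--> p2
  p2 --d--> p2
  p2 --d--> p2
  p2 --c--> p1
Final state: p1
Accept states: {p1}
Yes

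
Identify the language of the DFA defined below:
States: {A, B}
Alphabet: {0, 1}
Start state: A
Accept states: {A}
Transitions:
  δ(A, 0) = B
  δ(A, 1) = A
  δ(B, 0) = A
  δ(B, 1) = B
Testing a few strings:
  '11' → accept
  '01' → reject
  '111' → accept
  '100' → accept
State roles: A=even number of 0's so far; B=odd number of 0's so far
All binary strings with an even number of 0's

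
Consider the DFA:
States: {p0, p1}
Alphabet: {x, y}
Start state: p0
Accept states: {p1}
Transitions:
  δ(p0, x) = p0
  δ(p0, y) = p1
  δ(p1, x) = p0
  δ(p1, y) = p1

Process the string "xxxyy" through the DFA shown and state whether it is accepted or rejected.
Processing string "xxxyy":
  p0 --x--> p0
  p0 --x--> p0
  p0 --x--> p0
  p0 --y--> p1
  p1 --y--> p1
Final state: p1
Accept states: {p1}
Yes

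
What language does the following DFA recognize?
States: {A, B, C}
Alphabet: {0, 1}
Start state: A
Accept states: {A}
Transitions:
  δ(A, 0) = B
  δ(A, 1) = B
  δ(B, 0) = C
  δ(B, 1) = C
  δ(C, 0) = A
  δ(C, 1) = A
Testing a few strings:
  '1000' → reject
  '01' → reject
  '101' → accept
  '10' → reject
State roles: A=length ≡ 0 (mod 3); B=length ≡ 1 (mod 3); C=length ≡ 2 (mod 3)
All binary strings whose length is a multiple of 3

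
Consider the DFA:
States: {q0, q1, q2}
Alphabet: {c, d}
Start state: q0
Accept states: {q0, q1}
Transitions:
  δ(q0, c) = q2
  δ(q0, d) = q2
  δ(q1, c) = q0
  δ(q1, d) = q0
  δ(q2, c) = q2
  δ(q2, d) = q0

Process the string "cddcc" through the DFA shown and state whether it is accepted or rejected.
Processing string "cddcc":
  q0 --c--> q2
  q2 --d--> q0
  q0 --d--> q2
  q2 --c--> q2
  q2 --c--> q2
Final state: q2
Accept states: {q0, q1}
No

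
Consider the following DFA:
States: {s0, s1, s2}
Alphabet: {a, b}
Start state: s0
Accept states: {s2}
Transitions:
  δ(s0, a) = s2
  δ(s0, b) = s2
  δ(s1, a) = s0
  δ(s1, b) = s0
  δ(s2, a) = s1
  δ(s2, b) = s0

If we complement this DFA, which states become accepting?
Complement accept states = All states \ Original accept states
= {s0, s1, s2} \ {s2}
{s0, s1}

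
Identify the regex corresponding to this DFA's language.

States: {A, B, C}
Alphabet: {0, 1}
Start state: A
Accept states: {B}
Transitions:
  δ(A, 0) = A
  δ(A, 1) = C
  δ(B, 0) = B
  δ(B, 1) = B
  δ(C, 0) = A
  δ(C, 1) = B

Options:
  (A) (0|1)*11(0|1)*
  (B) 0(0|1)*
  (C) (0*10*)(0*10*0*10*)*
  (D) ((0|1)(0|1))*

Check each option against the DFA on short strings; one disagreement eliminates an option:
  (A) (0|1)*11(0|1)*: agrees with the DFA on every string of length ≤ 6
  (B) 0(0|1)*: on '0' the DFA goes A → A and rejects (A ∉ Accept), but the regex matches it → eliminate
  (C) (0*10*)(0*10*0*10*)*: on '1' the DFA goes A → C and rejects (C ∉ Accept), but the regex matches it → eliminate
  (D) ((0|1)(0|1))*: on ε the DFA stays in A and rejects (A ∉ Accept), but the regex matches it → eliminate
Only (A) is consistent with the DFA.
(A) (0|1)*11(0|1)*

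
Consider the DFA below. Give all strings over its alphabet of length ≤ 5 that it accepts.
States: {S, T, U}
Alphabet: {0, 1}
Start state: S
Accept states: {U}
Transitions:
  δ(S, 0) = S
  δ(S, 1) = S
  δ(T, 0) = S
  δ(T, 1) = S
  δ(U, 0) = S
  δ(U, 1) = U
None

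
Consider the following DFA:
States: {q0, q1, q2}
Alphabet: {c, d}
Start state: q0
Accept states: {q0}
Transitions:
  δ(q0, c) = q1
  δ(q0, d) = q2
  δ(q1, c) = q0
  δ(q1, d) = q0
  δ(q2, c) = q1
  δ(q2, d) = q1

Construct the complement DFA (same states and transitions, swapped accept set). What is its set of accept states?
Complement accept states = All states \ Original accept states
= {q0, q1, q2} \ {q0}
{q1, q2}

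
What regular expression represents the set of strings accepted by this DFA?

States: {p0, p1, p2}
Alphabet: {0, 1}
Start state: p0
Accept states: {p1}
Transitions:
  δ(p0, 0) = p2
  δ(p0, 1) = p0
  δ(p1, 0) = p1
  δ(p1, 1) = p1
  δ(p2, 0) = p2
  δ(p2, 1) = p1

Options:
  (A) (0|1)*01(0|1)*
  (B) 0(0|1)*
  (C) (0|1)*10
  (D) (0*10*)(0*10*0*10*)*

Check each option against the DFA on short strings; one disagreement eliminates an option:
  (A) (0|1)*01(0|1)*: agrees with the DFA on every string of length ≤ 6
  (B) 0(0|1)*: on '0' the DFA goes p0 → p2 and rejects (p2 ∉ Accept), but the regex matches it → eliminate
  (C) (0|1)*10: on '01' the DFA goes p0 → p2 → p1 and accepts (p1 ∈ Accept), but the regex does not match it → eliminate
  (D) (0*10*)(0*10*0*10*)*: on '1' the DFA goes p0 → p0 and rejects (p0 ∉ Accept), but the regex matches it → eliminate
Only (A) is consistent with the DFA.
(A) (0|1)*01(0|1)*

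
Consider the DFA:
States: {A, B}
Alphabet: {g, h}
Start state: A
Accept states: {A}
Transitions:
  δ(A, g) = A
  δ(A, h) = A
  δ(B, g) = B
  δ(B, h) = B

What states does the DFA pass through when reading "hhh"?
read 'h': A → A
  read 'h': A → A
  read 'h': A → A
A -> A -> A -> A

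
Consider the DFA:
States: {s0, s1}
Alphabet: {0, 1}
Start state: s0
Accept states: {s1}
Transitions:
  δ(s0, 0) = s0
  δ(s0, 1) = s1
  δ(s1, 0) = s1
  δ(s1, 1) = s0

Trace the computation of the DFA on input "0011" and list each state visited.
read '0': s0 → s0
  read '0': s0 → s0
  read '1': s0 → s1
  read '1': s1 → s0
s0 -> s0 -> s0 -> s1 -> s0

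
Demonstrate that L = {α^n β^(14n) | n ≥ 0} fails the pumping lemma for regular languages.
Assume L is regular with pumping length p. Idea: pumping the α-block breaks the 1:14 ratio.
Choose s = α^p β^(14p) (length 15p ≥ p). By the pumping lemma, s = xyz with |xy| ≤ p, |y| > 0, so y = α^k with k ≥ 1. Then xy²z = α^(p+k) β^(14p). For this to be in L we would need 14p = 14(p+k), i.e. 14k = 0, contradicting k ≥ 1. So xy²z ∉ L.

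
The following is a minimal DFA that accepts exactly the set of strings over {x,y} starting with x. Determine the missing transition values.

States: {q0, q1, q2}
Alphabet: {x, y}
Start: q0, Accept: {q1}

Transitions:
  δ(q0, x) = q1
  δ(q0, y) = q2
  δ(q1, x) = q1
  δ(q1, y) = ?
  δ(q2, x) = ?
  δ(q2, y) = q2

From the language and accept set, identify what each state tracks — q0: no input read; q1: started with x; q2: started with y (dead).
Each missing δ(q, a) is the state matching the new tracked value after reading a.
δ(q1, y) = q1; δ(q2, x) = q2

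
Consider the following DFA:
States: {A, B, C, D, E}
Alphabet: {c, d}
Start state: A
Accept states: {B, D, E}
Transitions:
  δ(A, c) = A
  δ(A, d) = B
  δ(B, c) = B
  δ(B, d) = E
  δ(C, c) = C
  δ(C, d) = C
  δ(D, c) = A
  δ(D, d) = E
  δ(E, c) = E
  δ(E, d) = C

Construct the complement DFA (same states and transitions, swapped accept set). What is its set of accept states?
Complement accept states = All states \ Original accept states
= {A, B, C, D, E} \ {B, D, E}
{A, C}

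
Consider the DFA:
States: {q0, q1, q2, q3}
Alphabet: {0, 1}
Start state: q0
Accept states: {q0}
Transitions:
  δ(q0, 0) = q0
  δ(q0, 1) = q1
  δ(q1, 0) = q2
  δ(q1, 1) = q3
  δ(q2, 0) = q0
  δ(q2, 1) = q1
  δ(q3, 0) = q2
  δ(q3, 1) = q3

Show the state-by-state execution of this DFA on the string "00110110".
read '0': q0 → q0
  read '0': q0 → q0
  read '1': q0 → q1
  read '1': q1 → q3
  read '0': q3 → q2
  read '1': q2 → q1
  read '1': q1 → q3
  read '0': q3 → q2
q0 -> q0 -> q0 -> q1 -> q3 -> q2 -> q1 -> q3 -> q2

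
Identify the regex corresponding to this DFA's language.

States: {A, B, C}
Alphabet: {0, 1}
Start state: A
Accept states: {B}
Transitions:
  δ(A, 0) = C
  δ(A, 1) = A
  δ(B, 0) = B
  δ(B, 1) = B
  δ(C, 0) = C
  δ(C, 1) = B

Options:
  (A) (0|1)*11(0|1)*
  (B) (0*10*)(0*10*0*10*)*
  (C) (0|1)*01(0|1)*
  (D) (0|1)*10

Check each option against the DFA on short strings; one disagreement eliminates an option:
  (A) (0|1)*11(0|1)*: on '01' the DFA goes A → C → B and accepts (B ∈ Accept), but the regex does not match it → eliminate
  (B) (0*10*)(0*10*0*10*)*: on '1' the DFA goes A → A and rejects (A ∉ Accept), but the regex matches it → eliminate
  (C) (0|1)*01(0|1)*: agrees with the DFA on every string of length ≤ 6
  (D) (0|1)*10: on '01' the DFA goes A → C → B and accepts (B ∈ Accept), but the regex does not match it → eliminate
Only (C) is consistent with the DFA.
(C) (0|1)*01(0|1)*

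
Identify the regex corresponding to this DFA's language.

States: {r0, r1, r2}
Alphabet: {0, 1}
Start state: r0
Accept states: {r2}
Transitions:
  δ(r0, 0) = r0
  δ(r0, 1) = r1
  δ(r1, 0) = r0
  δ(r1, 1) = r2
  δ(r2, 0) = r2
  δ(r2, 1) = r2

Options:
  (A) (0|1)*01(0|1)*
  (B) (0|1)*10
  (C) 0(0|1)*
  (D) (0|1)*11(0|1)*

Check each option against the DFA on short strings; one disagreement eliminates an option:
  (A) (0|1)*01(0|1)*: on '01' the DFA goes r0 → r0 → r1 and rejects (r1 ∉ Accept), but the regex matches it → eliminate
  (B) (0|1)*10: on '10' the DFA goes r0 → r1 → r0 and rejects (r0 ∉ Accept), but the regex matches it → eliminate
  (C) 0(0|1)*: on '0' the DFA goes r0 → r0 and rejects (r0 ∉ Accept), but the regex matches it → eliminate
  (D) (0|1)*11(0|1)*: agrees with the DFA on every string of length ≤ 6
Only (D) is consistent with the DFA.
(D) (0|1)*11(0|1)*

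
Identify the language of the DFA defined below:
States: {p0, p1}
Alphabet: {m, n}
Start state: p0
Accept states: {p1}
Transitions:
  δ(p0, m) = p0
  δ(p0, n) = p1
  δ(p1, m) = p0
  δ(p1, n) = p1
Testing a few strings:
  'n' → accept
  'mn' → accept
  'mnm' → reject
  'nmm' → reject
State roles: p0=last symbol not n; p1=last symbol is n
All strings over {m,n} ending with n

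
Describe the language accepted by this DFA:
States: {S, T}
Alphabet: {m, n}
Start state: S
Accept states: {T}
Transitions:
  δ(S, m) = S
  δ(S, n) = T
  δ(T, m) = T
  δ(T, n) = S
Testing a few strings:
  'nmm' → accept
  'mm' → reject
  'nn' → reject
  'mnm' → accept
State roles: S=even number of n's so far; T=odd number of n's so far
All strings over {m,n} with an odd number of n's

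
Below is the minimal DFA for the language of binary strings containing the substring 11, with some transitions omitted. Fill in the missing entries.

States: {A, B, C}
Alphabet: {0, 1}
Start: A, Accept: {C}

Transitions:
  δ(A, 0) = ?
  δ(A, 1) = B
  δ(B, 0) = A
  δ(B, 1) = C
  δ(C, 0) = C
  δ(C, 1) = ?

From the language and accept set, identify what each state tracks — A: no progress toward 11; B: one trailing 1; C: substring 11 seen.
Each missing δ(q, a) is the state matching the new tracked value after reading a.
δ(A, 0) = A; δ(C, 1) = C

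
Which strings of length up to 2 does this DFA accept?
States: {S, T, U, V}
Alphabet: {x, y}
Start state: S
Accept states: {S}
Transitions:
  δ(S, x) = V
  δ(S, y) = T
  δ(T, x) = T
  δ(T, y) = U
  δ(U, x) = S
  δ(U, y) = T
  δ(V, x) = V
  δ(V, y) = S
ε, xy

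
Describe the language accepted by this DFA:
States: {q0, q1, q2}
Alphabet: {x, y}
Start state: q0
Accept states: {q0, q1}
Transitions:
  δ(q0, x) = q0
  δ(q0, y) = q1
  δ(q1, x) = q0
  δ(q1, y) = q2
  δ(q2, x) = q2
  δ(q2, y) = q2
Testing a few strings:
  'xxx' → accept
  'yyyy' → reject
  'x' → accept
  'yyx' → reject
State roles: q0=last symbol not y (ok); q1=last symbol y (ok); q2=saw yy (dead)
All strings over {x,y} with no two consecutive y's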